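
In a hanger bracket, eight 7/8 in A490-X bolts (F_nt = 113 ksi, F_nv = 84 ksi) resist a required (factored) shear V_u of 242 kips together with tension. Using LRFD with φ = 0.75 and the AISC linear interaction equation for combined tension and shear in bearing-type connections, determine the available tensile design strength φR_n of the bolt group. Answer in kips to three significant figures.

A_b = π·0.875²/4 = 0.6013 in²; f_rv = 242 / (8 × 0.6013) = 50.31 ksi.
F'_nt = 1.3 F_nt − (F_nt / φF_nv) f_rv = 1.3·113 − (113/(0.75·84))·50.31 = 56.67 ksi, capped at F_nt → F'_nt = 56.67 ksi.
R_n = F'_nt · A_b · n = 56.67 × 0.6013 × 8 = 272.6 kips.
Design strength φR_n = 0.75 × 272.6 = 204 kips.

204 kips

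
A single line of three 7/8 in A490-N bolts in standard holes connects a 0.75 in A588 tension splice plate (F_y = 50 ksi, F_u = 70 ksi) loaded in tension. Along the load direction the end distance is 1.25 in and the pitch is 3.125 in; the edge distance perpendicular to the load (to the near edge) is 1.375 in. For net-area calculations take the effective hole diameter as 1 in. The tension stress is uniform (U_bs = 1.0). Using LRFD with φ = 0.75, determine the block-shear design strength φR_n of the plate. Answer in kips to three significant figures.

153 kips

Shear plane L_v = 1.25 + 2·3.125 = 7.5 in; A_gv = 7.5 × 0.75 = 5.625 in².
A_nv = (7.5 − 2.5·1) × 0.75 = 3.75 in².
A_nt = (1.375 − 0.5·1) × 0.75 = 0.6562 in².
0.6 F_u A_nv = 157.5 kips; 0.6 F_y A_gv = 168.8 kips → shear rupture governs the shear term.
R_n = 157.5 + 1.0 × 70 × 0.6562 = 203.4 kips.
Design strength φR_n = 0.75 × 203.4 = 153 kips.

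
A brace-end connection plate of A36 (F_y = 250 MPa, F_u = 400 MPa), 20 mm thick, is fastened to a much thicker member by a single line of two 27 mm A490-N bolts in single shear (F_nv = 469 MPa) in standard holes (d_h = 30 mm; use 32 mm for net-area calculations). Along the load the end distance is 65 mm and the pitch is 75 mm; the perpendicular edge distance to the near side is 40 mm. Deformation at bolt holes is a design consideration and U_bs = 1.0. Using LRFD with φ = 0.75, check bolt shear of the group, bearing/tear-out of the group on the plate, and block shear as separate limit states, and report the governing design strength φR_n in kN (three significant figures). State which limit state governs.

Bolt shear: A_b = π·27²/4 = 572.6 mm²; R_n = 469 × 572.6 × 2 × 1 / 1000 = 537.1 kN → 0.75 × 537.1 = 403 kN.
Bearing: edge l_c = 50, r_n = 480 kN; interior l_c = 45, r_n = 432 kN; R_n = 480 + 1·432 = 912 kN → 684 kN.
Block shear: A_gv = 2800, A_nv = 1840, A_nt = 480 mm²; R_n = min(0.6F_uA_nv, 0.6F_yA_gv) + U_bs·F_u·A_nt = 612 kN → 459 kN.
Bolt shear governs: 403 kN.

403 kN (bolt shear governs)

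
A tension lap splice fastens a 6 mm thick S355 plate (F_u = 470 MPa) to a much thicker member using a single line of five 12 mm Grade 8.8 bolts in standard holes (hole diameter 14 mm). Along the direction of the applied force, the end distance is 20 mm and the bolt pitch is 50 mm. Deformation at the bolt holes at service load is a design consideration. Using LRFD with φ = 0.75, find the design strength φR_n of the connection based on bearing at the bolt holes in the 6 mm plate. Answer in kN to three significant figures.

Per bolt r_n = 1.2 l_c t F_u ≤ 2.4 d t F_u; upper limit = 2.4 × 12 × 6 × 470 / 1000 = 81.22 kN.
Edge bolt: l_c = 20 − 14/2 = 13 mm → 1.2 × 13 × 6 × 470 / 1000 = 43.99 → r_n = 43.99 kN.
Interior bolts: l_c = 50 − 14 = 36 mm → 1.2 × 36 × 6 × 470 / 1000 = 121.8 → r_n = 81.22 kN.
R_n = 1 × 43.99 + 4 × 81.22 = 368.9 kN.
Design strength φR_n = 0.75 × 368.9 = 277 kN.

277 kN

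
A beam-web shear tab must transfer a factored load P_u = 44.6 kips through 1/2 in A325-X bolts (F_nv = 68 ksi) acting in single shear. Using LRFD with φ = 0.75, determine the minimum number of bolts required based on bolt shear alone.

A_b = π·0.5²/4 = 0.1963 in².
Per-bolt design strength φR_n = 0.75 × 68 × 0.1963 × 1 = 10.01 kips.
n ≥ 44.6 / 10.01 = 4.454 → use 5 bolts.

5 bolts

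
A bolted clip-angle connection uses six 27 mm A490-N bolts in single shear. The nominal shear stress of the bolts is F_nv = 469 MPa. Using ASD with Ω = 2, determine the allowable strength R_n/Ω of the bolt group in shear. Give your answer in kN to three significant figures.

806 kN

A_b = π × 27² / 4 = 572.6 mm².
R_n = F_nv · A_b · n · n_s = 469 × 572.6 × 6 × 1 / 1000 = 1611 kN.
Allowable strength R_n/Ω = 1611 / 2 = 806 kN.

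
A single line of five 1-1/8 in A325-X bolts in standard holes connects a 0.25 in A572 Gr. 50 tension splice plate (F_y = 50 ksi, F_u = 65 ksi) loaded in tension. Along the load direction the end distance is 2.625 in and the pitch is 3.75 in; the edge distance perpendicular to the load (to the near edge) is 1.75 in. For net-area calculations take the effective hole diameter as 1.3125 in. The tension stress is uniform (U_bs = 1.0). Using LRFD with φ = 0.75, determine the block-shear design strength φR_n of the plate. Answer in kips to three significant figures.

99 kips

Shear plane L_v = 2.625 + 4·3.75 = 17.62 in; A_gv = 17.62 × 0.25 = 4.406 in².
A_nv = (17.62 − 4.5·1.3125) × 0.25 = 2.93 in².
A_nt = (1.75 − 0.5·1.3125) × 0.25 = 0.2734 in².
0.6 F_u A_nv = 114.3 kips; 0.6 F_y A_gv = 132.2 kips → shear rupture governs the shear term.
R_n = 114.3 + 1.0 × 65 × 0.2734 = 132 kips.
Design strength φR_n = 0.75 × 132 = 99 kips.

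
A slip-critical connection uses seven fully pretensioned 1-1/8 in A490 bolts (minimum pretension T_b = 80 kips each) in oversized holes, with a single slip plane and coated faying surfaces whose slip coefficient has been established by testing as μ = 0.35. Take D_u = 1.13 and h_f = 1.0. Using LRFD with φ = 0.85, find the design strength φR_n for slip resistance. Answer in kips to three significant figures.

R_n = μ · D_u · h_f · T_b · n_s · n_b = 0.35 × 1.13 × 1.0 × 80 × 1 × 7 = 221.5 kips.
Design strength φR_n = 0.85 × 221.5 = 188 kips.

188 kips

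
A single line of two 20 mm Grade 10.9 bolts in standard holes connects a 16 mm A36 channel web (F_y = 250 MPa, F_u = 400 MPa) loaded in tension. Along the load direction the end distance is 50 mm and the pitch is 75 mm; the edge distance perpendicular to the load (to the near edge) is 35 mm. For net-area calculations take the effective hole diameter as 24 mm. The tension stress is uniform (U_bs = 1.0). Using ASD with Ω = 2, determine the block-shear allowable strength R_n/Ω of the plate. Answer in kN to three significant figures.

Shear plane L_v = 50 + 1·75 = 125 mm; A_gv = 125 × 16 = 2000 mm².
A_nv = (125 − 1.5·24) × 16 = 1424 mm².
A_nt = (35 − 0.5·24) × 16 = 368 mm².
0.6 F_u A_nv = 341.8 kN; 0.6 F_y A_gv = 300 kN → shear yielding governs the shear term.
R_n = 300 + 1.0 × 400 × 368 / 1000 = 447.2 kN.
Allowable strength R_n/Ω = 447.2 / 2 = 224 kN.

224 kN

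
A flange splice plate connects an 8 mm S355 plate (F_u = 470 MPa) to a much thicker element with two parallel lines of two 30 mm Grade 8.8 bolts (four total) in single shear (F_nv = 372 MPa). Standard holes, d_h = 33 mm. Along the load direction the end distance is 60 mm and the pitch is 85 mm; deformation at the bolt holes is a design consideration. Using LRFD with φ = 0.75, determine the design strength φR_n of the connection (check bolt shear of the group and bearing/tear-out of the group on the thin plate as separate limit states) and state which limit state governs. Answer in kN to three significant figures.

646 kN (bearing governs)

Bolt shear: A_b = π·30²/4 = 706.9 mm²; R_n = 372 × 706.9 × 4 × 1 / 1000 = 1052 kN → 0.75 × 1052 = 789 kN.
Bearing (1.2 l_c t F_u ≤ 2.4 d t F_u): upper limit = 2.4·30·8·470 / 1000 = 270.7 kN.
  Edge l_c = 60 − 33/2 = 43.5 → r_n = 196.3 kN; interior l_c = 85 − 33 = 52 → r_n = 234.6 kN.
  R_n,bearing = 2·196.3 + 2·234.6 = 861.8 kN → 0.75 × 861.8 = 646 kN.
Bearing governs: 646 kN.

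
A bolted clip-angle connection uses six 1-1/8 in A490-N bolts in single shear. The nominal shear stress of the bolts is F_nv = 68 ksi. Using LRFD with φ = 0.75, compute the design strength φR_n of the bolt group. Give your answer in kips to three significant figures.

304 kips

A_b = π × 1.125² / 4 = 0.994 in².
R_n = F_nv · A_b · n · n_s = 68 × 0.994 × 6 × 1 = 405.6 kips.
Design strength φR_n = 0.75 × 405.6 = 304 kips.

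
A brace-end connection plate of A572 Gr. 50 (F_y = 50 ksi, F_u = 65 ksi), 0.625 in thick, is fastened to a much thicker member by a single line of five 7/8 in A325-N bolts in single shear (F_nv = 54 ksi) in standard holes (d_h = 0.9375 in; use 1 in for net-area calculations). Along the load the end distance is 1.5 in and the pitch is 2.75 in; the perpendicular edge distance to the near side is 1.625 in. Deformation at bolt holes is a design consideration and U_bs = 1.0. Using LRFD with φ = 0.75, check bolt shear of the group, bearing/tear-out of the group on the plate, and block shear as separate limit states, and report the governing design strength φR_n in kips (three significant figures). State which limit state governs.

122 kips (bolt shear governs)

Bolt shear: A_b = π·0.875²/4 = 0.6013 in²; R_n = 54 × 0.6013 × 5 × 1 = 162.4 kips → 0.75 × 162.4 = 122 kips.
Bearing: edge l_c = 1.031, r_n = 50.27 kips; interior l_c = 1.812, r_n = 85.31 kips; R_n = 50.27 + 4·85.31 = 391.5 kips → 294 kips.
Block shear: A_gv = 7.812, A_nv = 5, A_nt = 0.7031 in²; R_n = min(0.6F_uA_nv, 0.6F_yA_gv) + U_bs·F_u·A_nt = 240.7 kips → 181 kips.
Bolt shear governs: 122 kips.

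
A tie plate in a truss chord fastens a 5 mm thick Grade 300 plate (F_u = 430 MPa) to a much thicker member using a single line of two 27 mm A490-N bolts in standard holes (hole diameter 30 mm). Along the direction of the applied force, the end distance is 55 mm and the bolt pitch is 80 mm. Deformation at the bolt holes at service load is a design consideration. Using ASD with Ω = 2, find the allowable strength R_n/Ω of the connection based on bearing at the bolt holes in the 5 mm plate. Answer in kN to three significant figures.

116 kN

Per bolt r_n = 1.2 l_c t F_u ≤ 2.4 d t F_u; upper limit = 2.4 × 27 × 5 × 430 / 1000 = 139.3 kN.
Edge bolt: l_c = 55 − 30/2 = 40 mm → 1.2 × 40 × 5 × 430 / 1000 = 103.2 → r_n = 103.2 kN.
Interior bolts: l_c = 80 − 30 = 50 mm → 1.2 × 50 × 5 × 430 / 1000 = 129 → r_n = 129 kN.
R_n = 1 × 103.2 + 1 × 129 = 232.2 kN.
Allowable strength R_n/Ω = 232.2 / 2 = 116 kN.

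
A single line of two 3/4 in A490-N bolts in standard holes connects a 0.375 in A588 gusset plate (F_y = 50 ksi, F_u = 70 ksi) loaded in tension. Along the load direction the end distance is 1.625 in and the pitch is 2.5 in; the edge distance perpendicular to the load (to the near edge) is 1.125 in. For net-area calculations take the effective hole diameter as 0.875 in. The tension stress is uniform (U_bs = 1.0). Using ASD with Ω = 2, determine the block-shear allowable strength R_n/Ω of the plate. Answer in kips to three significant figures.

31.2 kips

Shear plane L_v = 1.625 + 1·2.5 = 4.125 in; A_gv = 4.125 × 0.375 = 1.547 in².
A_nv = (4.125 − 1.5·0.875) × 0.375 = 1.055 in².
A_nt = (1.125 − 0.5·0.875) × 0.375 = 0.2578 in².
0.6 F_u A_nv = 44.3 kips; 0.6 F_y A_gv = 46.41 kips → shear rupture governs the shear term.
R_n = 44.3 + 1.0 × 70 × 0.2578 = 62.34 kips.
Allowable strength R_n/Ω = 62.34 / 2 = 31.2 kips.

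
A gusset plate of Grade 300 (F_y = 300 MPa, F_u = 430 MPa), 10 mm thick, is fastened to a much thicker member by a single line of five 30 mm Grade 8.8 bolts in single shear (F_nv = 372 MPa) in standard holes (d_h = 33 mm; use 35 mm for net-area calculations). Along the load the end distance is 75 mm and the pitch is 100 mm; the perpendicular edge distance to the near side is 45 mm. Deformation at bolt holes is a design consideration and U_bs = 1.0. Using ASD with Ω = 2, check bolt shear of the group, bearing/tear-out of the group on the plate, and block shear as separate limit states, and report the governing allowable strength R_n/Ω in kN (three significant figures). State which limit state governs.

Bolt shear: A_b = π·30²/4 = 706.9 mm²; R_n = 372 × 706.9 × 5 × 1 / 1000 = 1315 kN → 1315 / 2 = 657 kN.
Bearing: edge l_c = 58.5, r_n = 301.9 kN; interior l_c = 67, r_n = 309.6 kN; R_n = 301.9 + 4·309.6 = 1540 kN → 770 kN.
Block shear: A_gv = 4750, A_nv = 3175, A_nt = 275 mm²; R_n = min(0.6F_uA_nv, 0.6F_yA_gv) + U_bs·F_u·A_nt = 937.4 kN → 469 kN.
Block shear governs: 469 kN.

469 kN (block shear governs)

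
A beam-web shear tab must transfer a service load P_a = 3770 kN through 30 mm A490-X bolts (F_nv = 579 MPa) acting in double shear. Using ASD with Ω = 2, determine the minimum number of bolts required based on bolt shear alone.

A_b = π·30²/4 = 706.9 mm².
Per-bolt allowable strength R_n/Ω = 579 × 706.9 × 2 / 1000 / 2 = 409.3 kN.
n ≥ 3770 / 409.3 = 9.212 → use 10 bolts.

10 bolts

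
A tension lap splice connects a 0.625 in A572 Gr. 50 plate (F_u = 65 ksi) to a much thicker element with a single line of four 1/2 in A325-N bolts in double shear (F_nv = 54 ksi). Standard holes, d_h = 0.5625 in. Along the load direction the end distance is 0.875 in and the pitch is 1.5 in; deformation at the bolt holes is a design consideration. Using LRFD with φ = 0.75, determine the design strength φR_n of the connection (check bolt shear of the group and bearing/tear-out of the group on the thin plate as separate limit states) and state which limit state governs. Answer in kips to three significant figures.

63.6 kips (bolt shear governs)

Bolt shear: A_b = π·0.5²/4 = 0.1963 in²; R_n = 54 × 0.1963 × 4 × 2 = 84.82 kips → 0.75 × 84.82 = 63.6 kips.
Bearing (1.2 l_c t F_u ≤ 2.4 d t F_u): upper limit = 2.4·0.5·0.625·65 = 48.75 kips.
  Edge l_c = 0.875 − 0.5625/2 = 0.5938 → r_n = 28.95 kips; interior l_c = 1.5 − 0.5625 = 0.9375 → r_n = 45.7 kips.
  R_n,bearing = 1·28.95 + 3·45.7 = 166.1 kips → 0.75 × 166.1 = 125 kips.
Bolt shear governs: 63.6 kips.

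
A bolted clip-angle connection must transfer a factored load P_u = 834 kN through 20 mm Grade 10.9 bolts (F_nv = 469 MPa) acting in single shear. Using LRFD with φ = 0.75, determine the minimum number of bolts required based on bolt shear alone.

8 bolts

A_b = π·20²/4 = 314.2 mm².
Per-bolt design strength φR_n = 0.75 × 469 × 314.2 × 1 / 1000 = 110.5 kN.
n ≥ 834 / 110.5 = 7.547 → use 8 bolts.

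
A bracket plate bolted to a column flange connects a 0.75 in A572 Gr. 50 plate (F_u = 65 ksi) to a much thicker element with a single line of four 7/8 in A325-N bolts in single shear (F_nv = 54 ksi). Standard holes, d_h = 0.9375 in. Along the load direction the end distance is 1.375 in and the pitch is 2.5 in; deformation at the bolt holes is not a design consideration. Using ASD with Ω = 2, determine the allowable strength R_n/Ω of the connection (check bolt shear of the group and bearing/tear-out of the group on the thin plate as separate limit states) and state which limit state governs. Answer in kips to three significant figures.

Bolt shear: A_b = π·0.875²/4 = 0.6013 in²; R_n = 54 × 0.6013 × 4 × 1 = 129.9 kips → 129.9 / 2 = 64.9 kips.
Bearing (1.5 l_c t F_u ≤ 3.0 d t F_u): upper limit = 3.0·0.875·0.75·65 = 128 kips.
  Edge l_c = 1.375 − 0.9375/2 = 0.9062 → r_n = 66.27 kips; interior l_c = 2.5 − 0.9375 = 1.562 → r_n = 114.3 kips.
  R_n,bearing = 1·66.27 + 3·114.3 = 409 kips → 409 / 2 = 205 kips.
Bolt shear governs: 64.9 kips.

64.9 kips (bolt shear governs)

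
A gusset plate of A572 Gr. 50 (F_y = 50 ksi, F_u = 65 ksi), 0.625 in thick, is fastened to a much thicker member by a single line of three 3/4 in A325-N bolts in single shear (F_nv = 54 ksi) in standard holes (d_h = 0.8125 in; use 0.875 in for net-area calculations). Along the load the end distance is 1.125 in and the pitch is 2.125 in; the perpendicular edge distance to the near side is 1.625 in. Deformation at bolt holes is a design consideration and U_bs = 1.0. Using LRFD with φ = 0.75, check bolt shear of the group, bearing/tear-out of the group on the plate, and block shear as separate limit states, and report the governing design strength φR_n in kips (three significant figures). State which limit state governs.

Bolt shear: A_b = π·0.75²/4 = 0.4418 in²; R_n = 54 × 0.4418 × 3 × 1 = 71.57 kips → 0.75 × 71.57 = 53.7 kips.
Bearing: edge l_c = 0.7188, r_n = 35.04 kips; interior l_c = 1.312, r_n = 63.98 kips; R_n = 35.04 + 2·63.98 = 163 kips → 122 kips.
Block shear: A_gv = 3.359, A_nv = 1.992, A_nt = 0.7422 in²; R_n = min(0.6F_uA_nv, 0.6F_yA_gv) + U_bs·F_u·A_nt = 125.9 kips → 94.5 kips.
Bolt shear governs: 53.7 kips.

53.7 kips (bolt shear governs)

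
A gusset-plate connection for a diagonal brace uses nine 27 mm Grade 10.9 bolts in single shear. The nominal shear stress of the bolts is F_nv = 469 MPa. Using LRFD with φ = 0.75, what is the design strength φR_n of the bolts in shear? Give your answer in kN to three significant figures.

A_b = π × 27² / 4 = 572.6 mm².
R_n = F_nv · A_b · n · n_s = 469 × 572.6 × 9 × 1 / 1000 = 2417 kN.
Design strength φR_n = 0.75 × 2417 = 1810 kN.

1810 kN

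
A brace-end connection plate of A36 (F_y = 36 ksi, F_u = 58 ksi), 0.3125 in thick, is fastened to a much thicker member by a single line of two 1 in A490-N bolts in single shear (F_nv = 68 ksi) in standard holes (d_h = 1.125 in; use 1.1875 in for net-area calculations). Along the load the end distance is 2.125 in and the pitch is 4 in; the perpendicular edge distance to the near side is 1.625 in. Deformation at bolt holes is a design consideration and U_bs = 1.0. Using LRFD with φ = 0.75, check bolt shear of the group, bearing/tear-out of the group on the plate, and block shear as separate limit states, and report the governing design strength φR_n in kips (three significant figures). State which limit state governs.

Bolt shear: A_b = π·1²/4 = 0.7854 in²; R_n = 68 × 0.7854 × 2 × 1 = 106.8 kips → 0.75 × 106.8 = 80.1 kips.
Bearing: edge l_c = 1.562, r_n = 33.98 kips; interior l_c = 2.875, r_n = 43.5 kips; R_n = 33.98 + 1·43.5 = 77.48 kips → 58.1 kips.
Block shear: A_gv = 1.914, A_nv = 1.357, A_nt = 0.3223 in²; R_n = min(0.6F_uA_nv, 0.6F_yA_gv) + U_bs·F_u·A_nt = 60.04 kips → 45 kips.
Block shear governs: 45 kips.

45 kips (block shear governs)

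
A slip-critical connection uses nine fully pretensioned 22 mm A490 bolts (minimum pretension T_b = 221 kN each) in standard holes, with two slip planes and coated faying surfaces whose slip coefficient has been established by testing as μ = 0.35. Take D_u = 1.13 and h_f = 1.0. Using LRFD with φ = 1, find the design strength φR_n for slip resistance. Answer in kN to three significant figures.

1570 kN

R_n = μ · D_u · h_f · T_b · n_s · n_b = 0.35 × 1.13 × 1.0 × 221 × 2 × 9 = 1573 kN.
Design strength φR_n = 1 × 1573 = 1570 kN.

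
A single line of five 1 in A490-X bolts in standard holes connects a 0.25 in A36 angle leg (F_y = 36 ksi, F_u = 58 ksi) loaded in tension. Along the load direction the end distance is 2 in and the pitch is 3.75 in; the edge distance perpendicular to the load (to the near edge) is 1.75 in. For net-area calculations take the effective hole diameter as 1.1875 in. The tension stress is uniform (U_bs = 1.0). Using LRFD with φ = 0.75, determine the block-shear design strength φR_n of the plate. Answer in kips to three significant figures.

Shear plane L_v = 2 + 4·3.75 = 17 in; A_gv = 17 × 0.25 = 4.25 in².
A_nv = (17 − 4.5·1.1875) × 0.25 = 2.914 in².
A_nt = (1.75 − 0.5·1.1875) × 0.25 = 0.2891 in².
0.6 F_u A_nv = 101.4 kips; 0.6 F_y A_gv = 91.8 kips → shear yielding governs the shear term.
R_n = 91.8 + 1.0 × 58 × 0.2891 = 108.6 kips.
Design strength φR_n = 0.75 × 108.6 = 81.4 kips.

81.4 kips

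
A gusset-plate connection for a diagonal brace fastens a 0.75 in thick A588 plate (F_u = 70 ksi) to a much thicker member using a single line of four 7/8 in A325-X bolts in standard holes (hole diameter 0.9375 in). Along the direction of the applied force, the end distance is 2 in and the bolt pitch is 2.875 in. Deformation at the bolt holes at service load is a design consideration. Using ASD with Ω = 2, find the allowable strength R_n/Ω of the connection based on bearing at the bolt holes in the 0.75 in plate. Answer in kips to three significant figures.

Per bolt r_n = 1.2 l_c t F_u ≤ 2.4 d t F_u; upper limit = 2.4 × 0.875 × 0.75 × 70 = 110.3 kips.
Edge bolt: l_c = 2 − 0.9375/2 = 1.531 in → 1.2 × 1.531 × 0.75 × 70 = 96.47 → r_n = 96.47 kips.
Interior bolts: l_c = 2.875 − 0.9375 = 1.938 in → 1.2 × 1.938 × 0.75 × 70 = 122.1 → r_n = 110.3 kips.
R_n = 1 × 96.47 + 3 × 110.3 = 427.2 kips.
Allowable strength R_n/Ω = 427.2 / 2 = 214 kips.

214 kips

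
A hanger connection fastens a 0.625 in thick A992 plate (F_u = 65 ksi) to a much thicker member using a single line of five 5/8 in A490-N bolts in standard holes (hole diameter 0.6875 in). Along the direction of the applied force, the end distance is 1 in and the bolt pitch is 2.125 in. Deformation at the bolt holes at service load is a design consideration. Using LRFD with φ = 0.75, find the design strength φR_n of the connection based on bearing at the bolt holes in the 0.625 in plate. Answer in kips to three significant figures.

207 kips

Per bolt r_n = 1.2 l_c t F_u ≤ 2.4 d t F_u; upper limit = 2.4 × 0.625 × 0.625 × 65 = 60.94 kips.
Edge bolt: l_c = 1 − 0.6875/2 = 0.6562 in → 1.2 × 0.6562 × 0.625 × 65 = 31.99 → r_n = 31.99 kips.
Interior bolts: l_c = 2.125 − 0.6875 = 1.438 in → 1.2 × 1.438 × 0.625 × 65 = 70.08 → r_n = 60.94 kips.
R_n = 1 × 31.99 + 4 × 60.94 = 275.7 kips.
Design strength φR_n = 0.75 × 275.7 = 207 kips.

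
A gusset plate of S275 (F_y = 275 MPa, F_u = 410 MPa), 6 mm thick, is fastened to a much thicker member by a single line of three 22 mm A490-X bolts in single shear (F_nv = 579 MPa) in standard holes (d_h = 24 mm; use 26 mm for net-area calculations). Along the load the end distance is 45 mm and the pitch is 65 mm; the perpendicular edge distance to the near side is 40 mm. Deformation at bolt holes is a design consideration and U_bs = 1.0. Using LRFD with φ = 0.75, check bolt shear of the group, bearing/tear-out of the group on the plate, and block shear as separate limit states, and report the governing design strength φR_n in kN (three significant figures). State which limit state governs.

172 kN (block shear governs)

Bolt shear: A_b = π·22²/4 = 380.1 mm²; R_n = 579 × 380.1 × 3 × 1 / 1000 = 660.3 kN → 0.75 × 660.3 = 495 kN.
Bearing: edge l_c = 33, r_n = 97.42 kN; interior l_c = 41, r_n = 121 kN; R_n = 97.42 + 2·121 = 339.5 kN → 255 kN.
Block shear: A_gv = 1050, A_nv = 660, A_nt = 162 mm²; R_n = min(0.6F_uA_nv, 0.6F_yA_gv) + U_bs·F_u·A_nt = 228.8 kN → 172 kN.
Block shear governs: 172 kN.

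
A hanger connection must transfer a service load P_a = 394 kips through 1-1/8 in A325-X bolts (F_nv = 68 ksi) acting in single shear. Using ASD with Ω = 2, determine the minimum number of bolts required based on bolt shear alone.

12 bolts

A_b = π·1.125²/4 = 0.994 in².
Per-bolt allowable strength R_n/Ω = 68 × 0.994 × 1 / 2 = 33.8 kips.
n ≥ 394 / 33.8 = 11.66 → use 12 bolts.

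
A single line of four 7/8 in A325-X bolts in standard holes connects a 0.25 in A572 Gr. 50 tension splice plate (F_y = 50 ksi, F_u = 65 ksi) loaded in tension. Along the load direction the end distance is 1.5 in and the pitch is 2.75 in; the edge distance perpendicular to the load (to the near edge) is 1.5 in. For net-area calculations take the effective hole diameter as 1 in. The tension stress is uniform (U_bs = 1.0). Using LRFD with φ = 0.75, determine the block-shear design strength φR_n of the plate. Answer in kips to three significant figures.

57.9 kips

Shear plane L_v = 1.5 + 3·2.75 = 9.75 in; A_gv = 9.75 × 0.25 = 2.438 in².
A_nv = (9.75 − 3.5·1) × 0.25 = 1.562 in².
A_nt = (1.5 − 0.5·1) × 0.25 = 0.25 in².
0.6 F_u A_nv = 60.94 kips; 0.6 F_y A_gv = 73.12 kips → shear rupture governs the shear term.
R_n = 60.94 + 1.0 × 65 × 0.25 = 77.19 kips.
Design strength φR_n = 0.75 × 77.19 = 57.9 kips.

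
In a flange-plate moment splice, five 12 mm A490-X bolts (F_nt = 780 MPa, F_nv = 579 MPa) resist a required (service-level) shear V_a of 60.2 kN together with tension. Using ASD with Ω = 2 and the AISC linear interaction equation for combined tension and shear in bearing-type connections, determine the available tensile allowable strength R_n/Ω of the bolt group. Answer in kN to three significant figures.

A_b = π·12²/4 = 113.1 mm²; f_rv = 60.2 × 1000 / (5 × 113.1) = 106.5 MPa.
F'_nt = 1.3 F_nt − (Ω F_nt / F_nv) f_rv = 1.3·780 − (2·780/579)·106.5 = 727.2 MPa, capped at F_nt → F'_nt = 727.2 MPa.
R_n = F'_nt · A_b · n = 727.2 × 113.1 × 5 / 1000 = 411.2 kN.
Allowable strength R_n/Ω = 411.2 / 2 = 206 kN.

206 kN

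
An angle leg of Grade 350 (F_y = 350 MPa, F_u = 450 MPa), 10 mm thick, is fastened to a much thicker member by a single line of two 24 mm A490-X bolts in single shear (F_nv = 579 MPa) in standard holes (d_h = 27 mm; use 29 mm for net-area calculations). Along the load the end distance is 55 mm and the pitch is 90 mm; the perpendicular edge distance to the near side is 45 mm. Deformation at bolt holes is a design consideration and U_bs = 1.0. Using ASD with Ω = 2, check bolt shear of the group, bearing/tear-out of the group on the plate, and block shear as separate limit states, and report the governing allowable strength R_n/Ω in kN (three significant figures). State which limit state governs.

Bolt shear: A_b = π·24²/4 = 452.4 mm²; R_n = 579 × 452.4 × 2 × 1 / 1000 = 523.9 kN → 523.9 / 2 = 262 kN.
Bearing: edge l_c = 41.5, r_n = 224.1 kN; interior l_c = 63, r_n = 259.2 kN; R_n = 224.1 + 1·259.2 = 483.3 kN → 242 kN.
Block shear: A_gv = 1450, A_nv = 1015, A_nt = 305 mm²; R_n = min(0.6F_uA_nv, 0.6F_yA_gv) + U_bs·F_u·A_nt = 411.3 kN → 206 kN.
Block shear governs: 206 kN.

206 kN (block shear governs)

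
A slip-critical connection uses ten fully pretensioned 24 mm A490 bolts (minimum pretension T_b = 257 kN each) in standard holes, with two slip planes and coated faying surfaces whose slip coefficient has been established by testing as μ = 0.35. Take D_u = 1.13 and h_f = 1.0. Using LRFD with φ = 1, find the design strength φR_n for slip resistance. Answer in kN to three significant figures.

R_n = μ · D_u · h_f · T_b · n_s · n_b = 0.35 × 1.13 × 1.0 × 257 × 2 × 10 = 2033 kN.
Design strength φR_n = 1 × 2033 = 2030 kN.

2030 kN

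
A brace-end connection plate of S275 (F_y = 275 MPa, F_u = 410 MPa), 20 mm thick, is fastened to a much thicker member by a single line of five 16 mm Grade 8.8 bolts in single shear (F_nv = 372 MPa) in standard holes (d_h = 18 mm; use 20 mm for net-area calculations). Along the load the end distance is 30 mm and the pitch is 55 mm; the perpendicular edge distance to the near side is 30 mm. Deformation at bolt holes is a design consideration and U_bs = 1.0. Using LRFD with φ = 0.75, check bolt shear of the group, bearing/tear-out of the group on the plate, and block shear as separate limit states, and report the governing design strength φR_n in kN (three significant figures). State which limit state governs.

Bolt shear: A_b = π·16²/4 = 201.1 mm²; R_n = 372 × 201.1 × 5 × 1 / 1000 = 374 kN → 0.75 × 374 = 280 kN.
Bearing: edge l_c = 21, r_n = 206.6 kN; interior l_c = 37, r_n = 314.9 kN; R_n = 206.6 + 4·314.9 = 1466 kN → 1100 kN.
Block shear: A_gv = 5000, A_nv = 3200, A_nt = 400 mm²; R_n = min(0.6F_uA_nv, 0.6F_yA_gv) + U_bs·F_u·A_nt = 951.2 kN → 713 kN.
Bolt shear governs: 280 kN.

280 kN (bolt shear governs)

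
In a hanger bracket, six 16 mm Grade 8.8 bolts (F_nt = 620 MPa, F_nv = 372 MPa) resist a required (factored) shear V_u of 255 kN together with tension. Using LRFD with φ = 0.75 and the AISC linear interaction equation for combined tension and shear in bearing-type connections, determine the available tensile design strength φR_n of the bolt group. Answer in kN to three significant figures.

A_b = π·16²/4 = 201.1 mm²; f_rv = 255 × 1000 / (6 × 201.1) = 211.4 MPa.
F'_nt = 1.3 F_nt − (F_nt / φF_nv) f_rv = 1.3·620 − (620/(0.75·372))·211.4 = 336.3 MPa, capped at F_nt → F'_nt = 336.3 MPa.
R_n = F'_nt · A_b · n = 336.3 × 201.1 × 6 / 1000 = 405.7 kN.
Design strength φR_n = 0.75 × 405.7 = 304 kN.

304 kN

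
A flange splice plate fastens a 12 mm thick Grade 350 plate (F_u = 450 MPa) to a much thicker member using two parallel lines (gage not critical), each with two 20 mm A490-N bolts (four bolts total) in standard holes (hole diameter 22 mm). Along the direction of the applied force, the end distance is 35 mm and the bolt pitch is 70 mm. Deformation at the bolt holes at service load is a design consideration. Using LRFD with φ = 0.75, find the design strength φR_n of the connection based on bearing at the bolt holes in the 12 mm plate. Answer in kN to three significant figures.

Per bolt r_n = 1.2 l_c t F_u ≤ 2.4 d t F_u; upper limit = 2.4 × 20 × 12 × 450 / 1000 = 259.2 kN.
Edge bolt: l_c = 35 − 22/2 = 24 mm → 1.2 × 24 × 12 × 450 / 1000 = 155.5 → r_n = 155.5 kN.
Interior bolts: l_c = 70 − 22 = 48 mm → 1.2 × 48 × 12 × 450 / 1000 = 311 → r_n = 259.2 kN.
R_n = 2 × 155.5 + 2 × 259.2 = 829.4 kN.
Design strength φR_n = 0.75 × 829.4 = 622 kN.

622 kN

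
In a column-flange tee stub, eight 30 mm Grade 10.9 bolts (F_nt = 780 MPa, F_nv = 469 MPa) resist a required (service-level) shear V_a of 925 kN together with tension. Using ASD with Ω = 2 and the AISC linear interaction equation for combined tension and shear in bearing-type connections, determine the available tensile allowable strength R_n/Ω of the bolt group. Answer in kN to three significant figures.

1330 kN

A_b = π·30²/4 = 706.9 mm²; f_rv = 925 × 1000 / (8 × 706.9) = 163.6 MPa.
F'_nt = 1.3 F_nt − (Ω F_nt / F_nv) f_rv = 1.3·780 − (2·780/469)·163.6 = 469.9 MPa, capped at F_nt → F'_nt = 469.9 MPa.
R_n = F'_nt · A_b · n = 469.9 × 706.9 × 8 / 1000 = 2657 kN.
Allowable strength R_n/Ω = 2657 / 2 = 1330 kN.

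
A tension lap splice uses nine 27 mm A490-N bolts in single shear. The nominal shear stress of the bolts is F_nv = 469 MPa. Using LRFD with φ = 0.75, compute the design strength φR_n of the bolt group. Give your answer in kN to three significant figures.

A_b = π × 27² / 4 = 572.6 mm².
R_n = F_nv · A_b · n · n_s = 469 × 572.6 × 9 × 1 / 1000 = 2417 kN.
Design strength φR_n = 0.75 × 2417 = 1810 kN.

1810 kN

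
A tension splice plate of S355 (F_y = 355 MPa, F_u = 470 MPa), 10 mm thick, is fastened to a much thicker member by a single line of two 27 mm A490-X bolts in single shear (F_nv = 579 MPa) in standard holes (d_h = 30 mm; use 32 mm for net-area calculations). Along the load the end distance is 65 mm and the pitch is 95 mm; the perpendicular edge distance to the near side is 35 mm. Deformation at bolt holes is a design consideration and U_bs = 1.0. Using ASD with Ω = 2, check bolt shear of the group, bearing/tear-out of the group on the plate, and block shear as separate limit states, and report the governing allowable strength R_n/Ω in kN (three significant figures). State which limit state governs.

203 kN (block shear governs)

Bolt shear: A_b = π·27²/4 = 572.6 mm²; R_n = 579 × 572.6 × 2 × 1 / 1000 = 663 kN → 663 / 2 = 332 kN.
Bearing: edge l_c = 50, r_n = 282 kN; interior l_c = 65, r_n = 304.6 kN; R_n = 282 + 1·304.6 = 586.6 kN → 293 kN.
Block shear: A_gv = 1600, A_nv = 1120, A_nt = 190 mm²; R_n = min(0.6F_uA_nv, 0.6F_yA_gv) + U_bs·F_u·A_nt = 405.1 kN → 203 kN.
Block shear governs: 203 kN.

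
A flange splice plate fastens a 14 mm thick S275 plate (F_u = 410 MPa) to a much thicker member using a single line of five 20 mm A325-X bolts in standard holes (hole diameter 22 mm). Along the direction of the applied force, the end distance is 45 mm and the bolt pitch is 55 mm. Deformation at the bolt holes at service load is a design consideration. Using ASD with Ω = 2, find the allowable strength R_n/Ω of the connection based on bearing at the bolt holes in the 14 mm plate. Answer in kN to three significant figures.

Per bolt r_n = 1.2 l_c t F_u ≤ 2.4 d t F_u; upper limit = 2.4 × 20 × 14 × 410 / 1000 = 275.5 kN.
Edge bolt: l_c = 45 − 22/2 = 34 mm → 1.2 × 34 × 14 × 410 / 1000 = 234.2 → r_n = 234.2 kN.
Interior bolts: l_c = 55 − 22 = 33 mm → 1.2 × 33 × 14 × 410 / 1000 = 227.3 → r_n = 227.3 kN.
R_n = 1 × 234.2 + 4 × 227.3 = 1143 kN.
Allowable strength R_n/Ω = 1143 / 2 = 572 kN.

572 kN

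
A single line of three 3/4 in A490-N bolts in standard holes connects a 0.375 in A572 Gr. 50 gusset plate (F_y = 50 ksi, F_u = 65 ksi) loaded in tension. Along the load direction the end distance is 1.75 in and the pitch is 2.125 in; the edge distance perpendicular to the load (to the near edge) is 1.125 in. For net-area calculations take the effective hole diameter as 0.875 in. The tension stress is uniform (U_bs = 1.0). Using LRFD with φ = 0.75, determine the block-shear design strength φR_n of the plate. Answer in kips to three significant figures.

54.4 kips

Shear plane L_v = 1.75 + 2·2.125 = 6 in; A_gv = 6 × 0.375 = 2.25 in².
A_nv = (6 − 2.5·0.875) × 0.375 = 1.43 in².
A_nt = (1.125 − 0.5·0.875) × 0.375 = 0.2578 in².
0.6 F_u A_nv = 55.76 kips; 0.6 F_y A_gv = 67.5 kips → shear rupture governs the shear term.
R_n = 55.76 + 1.0 × 65 × 0.2578 = 72.52 kips.
Design strength φR_n = 0.75 × 72.52 = 54.4 kips.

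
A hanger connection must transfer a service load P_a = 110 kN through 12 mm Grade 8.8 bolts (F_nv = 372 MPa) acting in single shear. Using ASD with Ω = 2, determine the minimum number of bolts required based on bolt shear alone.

A_b = π·12²/4 = 113.1 mm².
Per-bolt allowable strength R_n/Ω = 372 × 113.1 × 1 / 1000 / 2 = 21.04 kN.
n ≥ 110 / 21.04 = 5.229 → use 6 bolts.

6 bolts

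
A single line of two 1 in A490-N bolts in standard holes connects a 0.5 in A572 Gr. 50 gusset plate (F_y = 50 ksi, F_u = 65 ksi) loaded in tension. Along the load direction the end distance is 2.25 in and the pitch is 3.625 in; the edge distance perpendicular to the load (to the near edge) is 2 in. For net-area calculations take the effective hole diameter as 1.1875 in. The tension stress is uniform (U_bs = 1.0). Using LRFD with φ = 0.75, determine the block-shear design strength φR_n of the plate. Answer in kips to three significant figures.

94.1 kips

Shear plane L_v = 2.25 + 1·3.625 = 5.875 in; A_gv = 5.875 × 0.5 = 2.938 in².
A_nv = (5.875 − 1.5·1.1875) × 0.5 = 2.047 in².
A_nt = (2 − 0.5·1.1875) × 0.5 = 0.7031 in².
0.6 F_u A_nv = 79.83 kips; 0.6 F_y A_gv = 88.12 kips → shear rupture governs the shear term.
R_n = 79.83 + 1.0 × 65 × 0.7031 = 125.5 kips.
Design strength φR_n = 0.75 × 125.5 = 94.1 kips.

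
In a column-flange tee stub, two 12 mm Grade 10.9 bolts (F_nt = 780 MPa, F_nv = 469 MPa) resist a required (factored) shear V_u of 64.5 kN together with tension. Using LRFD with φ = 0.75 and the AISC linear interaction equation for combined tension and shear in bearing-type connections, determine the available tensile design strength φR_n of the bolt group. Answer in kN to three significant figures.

A_b = π·12²/4 = 113.1 mm²; f_rv = 64.5 × 1000 / (2 × 113.1) = 285.2 MPa.
F'_nt = 1.3 F_nt − (F_nt / φF_nv) f_rv = 1.3·780 − (780/(0.75·469))·285.2 = 381.7 MPa, capped at F_nt → F'_nt = 381.7 MPa.
R_n = F'_nt · A_b · n = 381.7 × 113.1 × 2 / 1000 = 86.33 kN.
Design strength φR_n = 0.75 × 86.33 = 64.8 kN.

64.8 kN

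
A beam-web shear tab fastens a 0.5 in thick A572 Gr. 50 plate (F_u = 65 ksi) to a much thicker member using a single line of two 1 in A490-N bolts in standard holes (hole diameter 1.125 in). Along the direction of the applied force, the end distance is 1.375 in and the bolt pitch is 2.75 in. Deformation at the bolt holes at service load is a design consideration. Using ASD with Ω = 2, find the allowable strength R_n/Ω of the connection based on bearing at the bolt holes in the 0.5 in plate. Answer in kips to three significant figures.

47.5 kips

Per bolt r_n = 1.2 l_c t F_u ≤ 2.4 d t F_u; upper limit = 2.4 × 1 × 0.5 × 65 = 78 kips.
Edge bolt: l_c = 1.375 − 1.125/2 = 0.8125 in → 1.2 × 0.8125 × 0.5 × 65 = 31.69 → r_n = 31.69 kips.
Interior bolts: l_c = 2.75 − 1.125 = 1.625 in → 1.2 × 1.625 × 0.5 × 65 = 63.38 → r_n = 63.38 kips.
R_n = 1 × 31.69 + 1 × 63.38 = 95.06 kips.
Allowable strength R_n/Ω = 95.06 / 2 = 47.5 kips.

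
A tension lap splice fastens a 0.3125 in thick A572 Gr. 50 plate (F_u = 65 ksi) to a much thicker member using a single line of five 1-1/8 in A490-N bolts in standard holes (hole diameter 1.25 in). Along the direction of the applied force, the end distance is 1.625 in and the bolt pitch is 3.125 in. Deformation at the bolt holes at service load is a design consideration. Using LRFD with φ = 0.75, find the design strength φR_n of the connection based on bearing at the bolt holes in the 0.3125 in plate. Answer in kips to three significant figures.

155 kips

Per bolt r_n = 1.2 l_c t F_u ≤ 2.4 d t F_u; upper limit = 2.4 × 1.125 × 0.3125 × 65 = 54.84 kips.
Edge bolt: l_c = 1.625 − 1.25/2 = 1 in → 1.2 × 1 × 0.3125 × 65 = 24.38 → r_n = 24.38 kips.
Interior bolts: l_c = 3.125 − 1.25 = 1.875 in → 1.2 × 1.875 × 0.3125 × 65 = 45.7 → r_n = 45.7 kips.
R_n = 1 × 24.38 + 4 × 45.7 = 207.2 kips.
Design strength φR_n = 0.75 × 207.2 = 155 kips.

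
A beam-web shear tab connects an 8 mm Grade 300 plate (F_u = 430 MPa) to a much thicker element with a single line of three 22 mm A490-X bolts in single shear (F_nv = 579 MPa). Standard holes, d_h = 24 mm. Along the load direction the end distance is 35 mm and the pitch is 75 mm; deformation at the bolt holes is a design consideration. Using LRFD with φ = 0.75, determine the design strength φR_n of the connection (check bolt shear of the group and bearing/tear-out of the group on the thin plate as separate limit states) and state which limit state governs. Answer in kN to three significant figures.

Bolt shear: A_b = π·22²/4 = 380.1 mm²; R_n = 579 × 380.1 × 3 × 1 / 1000 = 660.3 kN → 0.75 × 660.3 = 495 kN.
Bearing (1.2 l_c t F_u ≤ 2.4 d t F_u): upper limit = 2.4·22·8·430 / 1000 = 181.6 kN.
  Edge l_c = 35 − 24/2 = 23 → r_n = 94.94 kN; interior l_c = 75 − 24 = 51 → r_n = 181.6 kN.
  R_n,bearing = 1·94.94 + 2·181.6 = 458.2 kN → 0.75 × 458.2 = 344 kN.
Bearing governs: 344 kN.

344 kN (bearing governs)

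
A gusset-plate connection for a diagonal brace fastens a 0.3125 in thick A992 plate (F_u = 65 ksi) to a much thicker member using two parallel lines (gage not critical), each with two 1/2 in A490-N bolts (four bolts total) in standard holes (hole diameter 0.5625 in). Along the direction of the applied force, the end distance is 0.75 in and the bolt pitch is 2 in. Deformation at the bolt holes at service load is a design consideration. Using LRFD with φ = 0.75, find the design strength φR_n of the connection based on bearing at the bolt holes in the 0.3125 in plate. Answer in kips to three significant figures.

Per bolt r_n = 1.2 l_c t F_u ≤ 2.4 d t F_u; upper limit = 2.4 × 0.5 × 0.3125 × 65 = 24.38 kips.
Edge bolt: l_c = 0.75 − 0.5625/2 = 0.4688 in → 1.2 × 0.4688 × 0.3125 × 65 = 11.43 → r_n = 11.43 kips.
Interior bolts: l_c = 2 − 0.5625 = 1.438 in → 1.2 × 1.438 × 0.3125 × 65 = 35.04 → r_n = 24.38 kips.
R_n = 2 × 11.43 + 2 × 24.38 = 71.6 kips.
Design strength φR_n = 0.75 × 71.6 = 53.7 kips.

53.7 kips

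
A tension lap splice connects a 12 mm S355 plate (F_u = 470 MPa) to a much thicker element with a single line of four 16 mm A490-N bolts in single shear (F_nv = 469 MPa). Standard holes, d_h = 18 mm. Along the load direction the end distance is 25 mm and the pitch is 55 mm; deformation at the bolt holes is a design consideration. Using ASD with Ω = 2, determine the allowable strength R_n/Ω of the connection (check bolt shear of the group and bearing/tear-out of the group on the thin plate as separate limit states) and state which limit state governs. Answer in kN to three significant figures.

189 kN (bolt shear governs)

Bolt shear: A_b = π·16²/4 = 201.1 mm²; R_n = 469 × 201.1 × 4 × 1 / 1000 = 377.2 kN → 377.2 / 2 = 189 kN.
Bearing (1.2 l_c t F_u ≤ 2.4 d t F_u): upper limit = 2.4·16·12·470 / 1000 = 216.6 kN.
  Edge l_c = 25 − 18/2 = 16 → r_n = 108.3 kN; interior l_c = 55 − 18 = 37 → r_n = 216.6 kN.
  R_n,bearing = 1·108.3 + 3·216.6 = 758 kN → 758 / 2 = 379 kN.
Bolt shear governs: 189 kN.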